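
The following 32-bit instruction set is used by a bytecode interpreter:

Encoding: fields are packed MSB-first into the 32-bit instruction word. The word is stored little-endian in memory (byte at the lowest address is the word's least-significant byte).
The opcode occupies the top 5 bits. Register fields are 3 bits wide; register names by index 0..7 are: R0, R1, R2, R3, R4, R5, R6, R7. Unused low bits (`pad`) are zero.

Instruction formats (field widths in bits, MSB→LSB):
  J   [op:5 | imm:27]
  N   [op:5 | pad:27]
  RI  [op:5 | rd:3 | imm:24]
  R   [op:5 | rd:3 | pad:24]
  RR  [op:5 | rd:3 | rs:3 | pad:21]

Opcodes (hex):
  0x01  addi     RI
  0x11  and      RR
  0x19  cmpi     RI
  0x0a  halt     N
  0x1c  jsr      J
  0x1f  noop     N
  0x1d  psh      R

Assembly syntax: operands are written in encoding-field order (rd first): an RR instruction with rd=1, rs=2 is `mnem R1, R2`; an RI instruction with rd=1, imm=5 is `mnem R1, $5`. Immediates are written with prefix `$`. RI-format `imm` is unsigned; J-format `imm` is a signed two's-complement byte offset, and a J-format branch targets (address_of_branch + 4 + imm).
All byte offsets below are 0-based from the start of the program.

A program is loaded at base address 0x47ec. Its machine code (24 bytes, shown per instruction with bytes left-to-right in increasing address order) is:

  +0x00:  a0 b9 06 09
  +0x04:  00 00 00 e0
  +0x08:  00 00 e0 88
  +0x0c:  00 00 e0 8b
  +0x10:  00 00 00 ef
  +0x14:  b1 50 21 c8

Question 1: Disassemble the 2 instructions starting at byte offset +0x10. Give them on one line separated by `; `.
+0x10: 00 00 00 ef ⇒ word 0xef000000 (little)
  op=0xef000000>>27=0x1d ⇒ psh (R)
  rd@[26:24]=0x7 ⇒ R7
+0x14: b1 50 21 c8 ⇒ word 0xc82150b1 (little)
  op=0xc82150b1>>27=0x19 ⇒ cmpi (RI)
  rd@[26:24]=0x0 ⇒ R0
  imm@[23:0]=0x2150b1 ⇒ $2183345

psh R7; cmpi R0, $2183345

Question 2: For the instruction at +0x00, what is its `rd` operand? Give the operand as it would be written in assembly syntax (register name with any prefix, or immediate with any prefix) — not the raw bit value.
R1

@+00  little-endian(a0 b9 06 09) = 0x0906b9a0
  op=0x0906b9a0>>27=0x1 ⇒ addi (RI)
  rd: (w>>24)&0x7=0x1 → R1
  imm: (w>>0)&0xffffff=0x6b9a0 → $440736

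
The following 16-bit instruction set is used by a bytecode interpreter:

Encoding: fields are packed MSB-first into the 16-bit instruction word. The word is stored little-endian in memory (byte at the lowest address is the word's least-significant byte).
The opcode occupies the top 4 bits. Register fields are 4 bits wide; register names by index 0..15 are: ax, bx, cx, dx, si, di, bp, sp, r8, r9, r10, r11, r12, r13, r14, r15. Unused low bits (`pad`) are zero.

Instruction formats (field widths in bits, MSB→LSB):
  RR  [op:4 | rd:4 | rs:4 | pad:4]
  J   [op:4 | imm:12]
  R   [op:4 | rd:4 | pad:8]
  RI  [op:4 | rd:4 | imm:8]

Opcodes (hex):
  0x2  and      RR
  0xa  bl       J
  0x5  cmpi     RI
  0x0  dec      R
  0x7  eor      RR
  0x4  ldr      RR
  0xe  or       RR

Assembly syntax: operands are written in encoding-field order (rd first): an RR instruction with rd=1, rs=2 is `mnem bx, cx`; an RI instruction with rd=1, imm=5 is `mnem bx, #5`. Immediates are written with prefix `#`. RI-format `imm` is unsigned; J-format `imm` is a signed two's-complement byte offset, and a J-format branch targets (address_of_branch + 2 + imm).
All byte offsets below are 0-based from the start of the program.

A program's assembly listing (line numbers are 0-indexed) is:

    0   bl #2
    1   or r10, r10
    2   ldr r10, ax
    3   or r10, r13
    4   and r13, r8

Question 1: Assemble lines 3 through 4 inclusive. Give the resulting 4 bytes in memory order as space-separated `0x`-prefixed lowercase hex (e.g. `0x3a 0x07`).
0xd0 0xea 0x80 0x2d

line 3 (or): pack op=0xe:4|rd=10:4|rs=13:4|pad=0:4 = 0xead0; little→ d0 ea
line 4 (and): pack op=0x2:4|rd=13:4|rs=8:4|pad=0:4 = 0x2d80; little→ 80 2d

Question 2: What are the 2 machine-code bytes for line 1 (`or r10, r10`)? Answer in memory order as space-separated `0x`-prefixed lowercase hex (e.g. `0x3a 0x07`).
line 1 (or): pack op=0xe:4|rd=10:4|rs=10:4|pad=0:4 = 0xeaa0; little→ a0 ea

0xa0 0xea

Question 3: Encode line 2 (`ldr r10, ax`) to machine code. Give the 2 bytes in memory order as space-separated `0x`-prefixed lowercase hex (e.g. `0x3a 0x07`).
2. ldr fields op=0x4:4|rd=10:4|rs=0:4|pad=0:4 → word 4a00h → 00 4a

0x00 0x4a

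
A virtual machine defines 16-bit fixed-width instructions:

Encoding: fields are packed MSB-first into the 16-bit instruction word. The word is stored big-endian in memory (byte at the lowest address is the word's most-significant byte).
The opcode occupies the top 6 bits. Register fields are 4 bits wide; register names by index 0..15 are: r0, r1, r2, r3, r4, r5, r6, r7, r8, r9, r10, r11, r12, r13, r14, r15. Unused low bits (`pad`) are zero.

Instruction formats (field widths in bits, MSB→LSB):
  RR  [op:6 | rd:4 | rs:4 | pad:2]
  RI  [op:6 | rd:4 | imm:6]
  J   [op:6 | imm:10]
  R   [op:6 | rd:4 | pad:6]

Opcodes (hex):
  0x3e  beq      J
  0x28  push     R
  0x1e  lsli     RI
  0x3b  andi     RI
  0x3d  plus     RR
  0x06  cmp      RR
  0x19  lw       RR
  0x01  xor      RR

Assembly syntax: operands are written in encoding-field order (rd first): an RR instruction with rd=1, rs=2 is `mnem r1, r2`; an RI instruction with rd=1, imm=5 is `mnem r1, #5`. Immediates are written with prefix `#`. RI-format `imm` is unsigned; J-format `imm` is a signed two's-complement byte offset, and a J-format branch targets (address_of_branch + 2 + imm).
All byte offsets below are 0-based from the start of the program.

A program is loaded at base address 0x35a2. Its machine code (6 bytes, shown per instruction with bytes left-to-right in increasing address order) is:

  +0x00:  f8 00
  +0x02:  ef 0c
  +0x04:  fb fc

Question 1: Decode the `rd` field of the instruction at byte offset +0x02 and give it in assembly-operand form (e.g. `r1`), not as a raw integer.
[02] ef 0c → 0xef0c
  op=0xef0c>>10=0x3b ⇒ andi (RI)
  [9:6] rd=12 = r12
  [5:0] imm=12 = #12

r12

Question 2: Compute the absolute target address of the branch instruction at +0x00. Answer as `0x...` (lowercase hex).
0x35a4

off 0x00: read f8 00 as big → 0xf800
  top 6b → 0x3e → beq [J]
  imm: (w>>0)&0x3ff=0x0 → #0
  target = base 0x35a2 + off 0x00 + 2 + imm 0 = 0x35a4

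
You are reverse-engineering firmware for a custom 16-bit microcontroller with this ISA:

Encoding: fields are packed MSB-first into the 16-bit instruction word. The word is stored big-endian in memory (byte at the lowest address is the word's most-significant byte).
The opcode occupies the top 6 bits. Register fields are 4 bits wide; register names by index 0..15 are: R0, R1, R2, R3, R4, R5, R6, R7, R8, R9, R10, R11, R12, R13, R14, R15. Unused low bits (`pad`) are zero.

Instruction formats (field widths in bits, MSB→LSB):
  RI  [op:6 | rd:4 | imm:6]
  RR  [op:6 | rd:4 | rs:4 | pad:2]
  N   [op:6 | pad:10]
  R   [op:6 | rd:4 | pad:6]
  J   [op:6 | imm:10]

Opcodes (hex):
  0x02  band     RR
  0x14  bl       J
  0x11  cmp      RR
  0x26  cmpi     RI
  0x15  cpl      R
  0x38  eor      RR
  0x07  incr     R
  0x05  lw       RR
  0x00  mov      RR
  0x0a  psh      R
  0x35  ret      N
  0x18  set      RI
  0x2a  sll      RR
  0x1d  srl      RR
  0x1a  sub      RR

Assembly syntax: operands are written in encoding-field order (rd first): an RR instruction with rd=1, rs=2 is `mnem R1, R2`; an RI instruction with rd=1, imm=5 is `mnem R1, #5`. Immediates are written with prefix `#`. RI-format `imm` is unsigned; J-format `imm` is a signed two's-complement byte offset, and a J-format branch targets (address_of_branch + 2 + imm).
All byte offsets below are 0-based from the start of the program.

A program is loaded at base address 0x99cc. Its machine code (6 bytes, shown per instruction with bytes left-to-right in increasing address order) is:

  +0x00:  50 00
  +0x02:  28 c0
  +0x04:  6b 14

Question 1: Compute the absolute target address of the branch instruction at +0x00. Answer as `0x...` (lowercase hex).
0x99ce

@+00  big-endian(50 00) = 0x5000
  top 6b → 0x14 → bl [J]
  imm@[9:0]=0x0 ⇒ #0
  target = base 0x99cc + off 0x00 + 2 + imm 0 = 0x99ce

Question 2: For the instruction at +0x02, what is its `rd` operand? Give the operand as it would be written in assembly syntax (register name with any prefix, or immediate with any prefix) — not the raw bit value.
R3

[02] 28 c0 → 0x28c0
  op=0x28c0>>10=0xa ⇒ psh (R)
  rd@[9:6]=0x3 ⇒ R3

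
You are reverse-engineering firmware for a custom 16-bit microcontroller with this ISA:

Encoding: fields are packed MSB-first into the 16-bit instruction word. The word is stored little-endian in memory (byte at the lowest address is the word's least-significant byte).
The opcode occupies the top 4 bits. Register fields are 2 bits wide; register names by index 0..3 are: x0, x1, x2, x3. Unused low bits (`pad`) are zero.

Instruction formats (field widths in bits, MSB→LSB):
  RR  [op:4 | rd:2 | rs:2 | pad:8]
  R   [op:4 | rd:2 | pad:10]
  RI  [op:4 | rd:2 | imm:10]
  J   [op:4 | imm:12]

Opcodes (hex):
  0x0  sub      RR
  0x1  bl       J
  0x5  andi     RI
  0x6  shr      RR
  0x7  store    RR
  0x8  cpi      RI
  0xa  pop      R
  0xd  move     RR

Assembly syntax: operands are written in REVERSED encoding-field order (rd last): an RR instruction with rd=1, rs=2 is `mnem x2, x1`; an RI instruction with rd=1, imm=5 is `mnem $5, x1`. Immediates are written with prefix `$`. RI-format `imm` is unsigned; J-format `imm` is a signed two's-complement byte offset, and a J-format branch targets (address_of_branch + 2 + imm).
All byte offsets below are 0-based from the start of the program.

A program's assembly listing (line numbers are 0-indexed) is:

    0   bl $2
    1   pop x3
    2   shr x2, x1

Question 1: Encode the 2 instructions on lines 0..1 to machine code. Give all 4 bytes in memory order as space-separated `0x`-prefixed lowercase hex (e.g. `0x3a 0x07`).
0x02 0x10 0x00 0xac

0. bl fields op=0x1:4|imm=2:12 → word 1002h → 02 10
1. pop fields op=0xa:4|rd=3:2|pad=0:10 → word ac00h → 00 ac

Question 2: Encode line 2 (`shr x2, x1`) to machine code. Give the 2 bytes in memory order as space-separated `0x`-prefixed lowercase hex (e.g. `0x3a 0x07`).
line 2 (shr): pack op=0x6:4|rd=1:2|rs=2:2|pad=0:8 = 0x6600; little→ 00 66

0x00 0x66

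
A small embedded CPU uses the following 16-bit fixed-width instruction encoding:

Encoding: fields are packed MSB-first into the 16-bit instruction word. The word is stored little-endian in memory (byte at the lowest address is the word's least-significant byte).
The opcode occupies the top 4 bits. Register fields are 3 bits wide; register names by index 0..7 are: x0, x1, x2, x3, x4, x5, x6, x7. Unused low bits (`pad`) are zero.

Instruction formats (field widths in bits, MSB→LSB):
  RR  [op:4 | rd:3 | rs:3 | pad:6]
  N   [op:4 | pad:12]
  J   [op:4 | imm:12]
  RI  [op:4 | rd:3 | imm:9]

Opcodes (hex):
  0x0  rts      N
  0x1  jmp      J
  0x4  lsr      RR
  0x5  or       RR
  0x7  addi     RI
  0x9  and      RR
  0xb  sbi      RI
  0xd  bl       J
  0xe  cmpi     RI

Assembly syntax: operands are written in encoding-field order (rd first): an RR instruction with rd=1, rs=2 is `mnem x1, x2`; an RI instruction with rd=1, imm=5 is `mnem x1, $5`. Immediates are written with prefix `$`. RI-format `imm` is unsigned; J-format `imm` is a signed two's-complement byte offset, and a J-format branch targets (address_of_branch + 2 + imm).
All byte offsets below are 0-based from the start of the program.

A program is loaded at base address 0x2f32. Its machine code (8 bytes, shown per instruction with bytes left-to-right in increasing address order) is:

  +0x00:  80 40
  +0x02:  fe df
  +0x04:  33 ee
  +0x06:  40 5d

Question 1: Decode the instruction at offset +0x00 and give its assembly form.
@+00  little-endian(80 40) = 0x4080
  top 4b → 0x4 → lsr [RR]
  rd: (w>>9)&0x7=0x0 → x0
  rs: (w>>6)&0x7=0x2 → x2

lsr x0, x2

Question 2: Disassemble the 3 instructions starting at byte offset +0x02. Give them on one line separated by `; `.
bl $-2; cmpi x7, $51; or x6, x5

off 0x02: read fe df as little → 0xdffe
  opcode bits[15:12]=0xd: bl/J
  imm@[11:0]=0xffe (s12→-2) ⇒ $-2
off 0x04: read 33 ee as little → 0xee33
  opcode bits[15:12]=0xe: cmpi/RI
  rd@[11:9]=0x7 ⇒ x7
  imm@[8:0]=0x33 ⇒ $51
off 0x06: read 40 5d as little → 0x5d40
  opcode bits[15:12]=0x5: or/RR
  rd@[11:9]=0x6 ⇒ x6
  rs@[8:6]=0x5 ⇒ x5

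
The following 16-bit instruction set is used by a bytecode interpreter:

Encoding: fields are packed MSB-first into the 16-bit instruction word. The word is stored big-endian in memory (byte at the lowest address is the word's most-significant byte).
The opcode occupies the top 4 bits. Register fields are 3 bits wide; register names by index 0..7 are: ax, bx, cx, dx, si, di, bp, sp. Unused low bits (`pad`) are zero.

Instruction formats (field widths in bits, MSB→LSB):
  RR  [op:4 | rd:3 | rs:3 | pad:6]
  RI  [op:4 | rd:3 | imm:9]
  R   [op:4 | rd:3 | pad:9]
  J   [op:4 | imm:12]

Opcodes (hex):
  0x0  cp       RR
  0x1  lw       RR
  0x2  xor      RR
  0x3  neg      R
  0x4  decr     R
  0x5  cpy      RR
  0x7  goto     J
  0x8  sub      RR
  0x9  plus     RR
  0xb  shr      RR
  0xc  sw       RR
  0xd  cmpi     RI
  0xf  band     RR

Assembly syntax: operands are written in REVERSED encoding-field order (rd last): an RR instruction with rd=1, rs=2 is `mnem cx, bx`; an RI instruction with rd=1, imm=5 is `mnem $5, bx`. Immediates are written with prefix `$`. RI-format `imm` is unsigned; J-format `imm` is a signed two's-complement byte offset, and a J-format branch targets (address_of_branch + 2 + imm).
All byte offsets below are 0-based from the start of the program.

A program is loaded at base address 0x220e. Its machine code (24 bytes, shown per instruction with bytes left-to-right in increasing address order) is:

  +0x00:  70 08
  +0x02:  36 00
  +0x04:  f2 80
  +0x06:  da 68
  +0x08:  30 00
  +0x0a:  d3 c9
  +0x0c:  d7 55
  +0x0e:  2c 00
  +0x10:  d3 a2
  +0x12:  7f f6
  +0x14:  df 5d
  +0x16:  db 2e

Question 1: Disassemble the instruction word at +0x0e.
xor ax, bp

off 0x0e: read 2c 00 as big → 0x2c00
  opcode bits[15:12]=0x2: xor/RR
  rd@[11:9]=0x6 ⇒ bp
  rs@[8:6]=0x0 ⇒ ax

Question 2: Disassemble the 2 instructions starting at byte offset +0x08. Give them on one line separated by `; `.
@+08  big-endian(30 00) = 0x3000
  top 4b → 0x3 → neg [R]
  rd: (w>>9)&0x7=0x0 → ax
@+0a  big-endian(d3 c9) = 0xd3c9
  top 4b → 0xd → cmpi [RI]
  rd: (w>>9)&0x7=0x1 → bx
  imm: (w>>0)&0x1ff=0x1c9 → $457

neg ax; cmpi $457, bx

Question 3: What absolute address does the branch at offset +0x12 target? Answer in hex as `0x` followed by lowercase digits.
[12] 7f f6 → 0x7ff6
  opcode bits[15:12]=0x7: goto/J
  [11:0] imm=4086 (s12→-10) = $-10
  target = base 0x220e + off 0x12 + 2 + imm -10 = 0x2218

0x2218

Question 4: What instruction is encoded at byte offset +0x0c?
[0c] d7 55 → 0xd755
  top 4b → 0xd → cmpi [RI]
  [11:9] rd=3 = dx
  [8:0] imm=341 = $341

cmpi $341, dx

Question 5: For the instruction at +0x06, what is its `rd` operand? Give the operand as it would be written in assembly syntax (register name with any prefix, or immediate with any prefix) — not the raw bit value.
di

@+06  big-endian(da 68) = 0xda68
  top 4b → 0xd → cmpi [RI]
  [11:9] rd=5 = di
  [8:0] imm=104 = $104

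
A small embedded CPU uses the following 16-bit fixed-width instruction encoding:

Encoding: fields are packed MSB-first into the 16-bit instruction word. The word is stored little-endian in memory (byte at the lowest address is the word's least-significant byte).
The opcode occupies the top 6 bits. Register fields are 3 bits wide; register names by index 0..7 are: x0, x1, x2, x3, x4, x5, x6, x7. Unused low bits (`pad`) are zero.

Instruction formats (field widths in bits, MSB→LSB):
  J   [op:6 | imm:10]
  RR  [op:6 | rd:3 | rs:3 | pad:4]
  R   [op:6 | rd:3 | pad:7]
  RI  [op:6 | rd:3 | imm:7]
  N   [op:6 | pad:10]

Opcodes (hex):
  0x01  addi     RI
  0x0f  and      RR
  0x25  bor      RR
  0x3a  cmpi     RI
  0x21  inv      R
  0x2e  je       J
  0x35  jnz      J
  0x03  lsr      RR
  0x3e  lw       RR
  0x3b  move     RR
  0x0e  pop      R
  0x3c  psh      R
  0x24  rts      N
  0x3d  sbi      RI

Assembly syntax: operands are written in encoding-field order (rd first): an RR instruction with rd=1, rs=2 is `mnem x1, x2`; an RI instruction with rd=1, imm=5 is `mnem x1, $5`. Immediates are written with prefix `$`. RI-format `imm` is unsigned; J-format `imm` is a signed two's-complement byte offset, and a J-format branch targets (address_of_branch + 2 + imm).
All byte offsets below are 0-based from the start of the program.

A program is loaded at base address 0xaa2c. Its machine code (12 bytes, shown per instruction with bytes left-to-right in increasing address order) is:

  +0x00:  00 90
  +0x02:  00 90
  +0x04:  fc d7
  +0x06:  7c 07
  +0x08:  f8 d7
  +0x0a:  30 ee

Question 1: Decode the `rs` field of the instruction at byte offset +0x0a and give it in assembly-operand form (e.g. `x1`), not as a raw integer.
[0a] 30 ee → 0xee30
  op=0xee30>>10=0x3b ⇒ move (RR)
  [9:7] rd=4 = x4
  [6:4] rs=3 = x3

x3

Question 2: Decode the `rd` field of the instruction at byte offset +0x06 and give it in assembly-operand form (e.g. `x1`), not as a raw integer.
x6

[06] 7c 07 → 0x077c
  top 6b → 0x1 → addi [RI]
  [9:7] rd=6 = x6
  [6:0] imm=124 = $124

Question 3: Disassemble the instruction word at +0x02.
rts

+0x02: 00 90 ⇒ word 0x9000 (little)
  opcode bits[15:10]=0x24: rts/N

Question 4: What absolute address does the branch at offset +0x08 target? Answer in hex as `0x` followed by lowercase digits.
0xaa2e

off 0x08: read f8 d7 as little → 0xd7f8
  top 6b → 0x35 → jnz [J]
  imm: (w>>0)&0x3ff=0x3f8 (s10→-8) → $-8
  target = base 0xaa2c + off 0x08 + 2 + imm -8 = 0xaa2e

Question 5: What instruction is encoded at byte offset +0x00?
rts

@+00  little-endian(00 90) = 0x9000
  op=0x9000>>10=0x24 ⇒ rts (N)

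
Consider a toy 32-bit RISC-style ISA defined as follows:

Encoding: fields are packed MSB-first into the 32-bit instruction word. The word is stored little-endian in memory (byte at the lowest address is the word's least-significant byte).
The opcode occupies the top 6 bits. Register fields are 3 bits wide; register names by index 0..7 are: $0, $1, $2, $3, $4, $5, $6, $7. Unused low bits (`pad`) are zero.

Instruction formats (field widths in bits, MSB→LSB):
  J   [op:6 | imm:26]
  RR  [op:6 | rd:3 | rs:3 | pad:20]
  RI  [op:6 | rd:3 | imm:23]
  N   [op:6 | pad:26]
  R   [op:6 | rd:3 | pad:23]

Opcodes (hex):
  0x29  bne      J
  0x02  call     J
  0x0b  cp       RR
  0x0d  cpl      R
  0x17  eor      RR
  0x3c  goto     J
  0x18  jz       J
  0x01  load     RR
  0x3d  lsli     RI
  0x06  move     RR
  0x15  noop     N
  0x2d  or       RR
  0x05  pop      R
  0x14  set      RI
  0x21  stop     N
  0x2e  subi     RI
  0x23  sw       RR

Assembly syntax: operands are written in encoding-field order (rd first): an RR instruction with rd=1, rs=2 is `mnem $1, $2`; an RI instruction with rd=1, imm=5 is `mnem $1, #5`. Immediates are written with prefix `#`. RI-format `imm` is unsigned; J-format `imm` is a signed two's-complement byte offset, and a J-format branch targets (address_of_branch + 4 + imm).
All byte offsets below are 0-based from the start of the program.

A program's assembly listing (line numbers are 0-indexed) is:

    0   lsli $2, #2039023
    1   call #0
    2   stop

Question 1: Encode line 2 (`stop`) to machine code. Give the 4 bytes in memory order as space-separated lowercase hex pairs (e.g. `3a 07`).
2. stop fields op=0x21:6|pad=0:26 → word 84000000h → 00 00 00 84

00 00 00 84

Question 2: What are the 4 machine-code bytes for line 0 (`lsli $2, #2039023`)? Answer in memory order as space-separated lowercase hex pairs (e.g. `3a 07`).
line 0 (lsli): pack op=0x3d:6|rd=2:3|imm=2039023:23 = 0xf51f1cef; little→ ef 1c 1f f5

ef 1c 1f f5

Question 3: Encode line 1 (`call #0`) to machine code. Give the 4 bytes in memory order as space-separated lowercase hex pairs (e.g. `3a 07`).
00 00 00 08

1. call fields op=0x2:6|imm=0:26 → word 08000000h → 00 00 00 08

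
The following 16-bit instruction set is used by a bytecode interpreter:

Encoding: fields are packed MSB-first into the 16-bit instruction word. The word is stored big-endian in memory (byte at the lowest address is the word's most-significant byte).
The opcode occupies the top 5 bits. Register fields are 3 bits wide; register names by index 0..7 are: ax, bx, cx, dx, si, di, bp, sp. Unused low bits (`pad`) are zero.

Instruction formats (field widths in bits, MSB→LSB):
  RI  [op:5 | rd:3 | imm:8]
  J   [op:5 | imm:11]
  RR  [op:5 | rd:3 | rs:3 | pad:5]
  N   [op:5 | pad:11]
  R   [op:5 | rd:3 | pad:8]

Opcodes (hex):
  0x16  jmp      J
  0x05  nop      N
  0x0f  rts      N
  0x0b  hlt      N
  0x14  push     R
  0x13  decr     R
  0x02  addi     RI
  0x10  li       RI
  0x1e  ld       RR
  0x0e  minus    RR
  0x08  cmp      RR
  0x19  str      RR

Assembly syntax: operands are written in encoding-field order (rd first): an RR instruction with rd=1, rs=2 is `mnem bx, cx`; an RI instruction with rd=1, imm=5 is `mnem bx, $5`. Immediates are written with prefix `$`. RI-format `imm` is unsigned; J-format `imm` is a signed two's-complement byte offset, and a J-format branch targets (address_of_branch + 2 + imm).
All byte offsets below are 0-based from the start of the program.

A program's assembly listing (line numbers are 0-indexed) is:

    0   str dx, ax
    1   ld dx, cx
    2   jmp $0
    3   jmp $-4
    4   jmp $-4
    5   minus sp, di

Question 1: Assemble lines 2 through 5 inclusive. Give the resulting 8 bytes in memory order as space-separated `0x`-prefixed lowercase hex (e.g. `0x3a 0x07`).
0xb0 0x00 0xb7 0xfc 0xb7 0xfc 0x77 0xa0

L2: jmp op=0x16:5|imm=0:11 ⇒ 0xb000 ⇒ big b0 00
L3: jmp op=0x16:5|imm=-4:11 ⇒ 0xb7fc ⇒ big b7 fc
L4: jmp op=0x16:5|imm=-4:11 ⇒ 0xb7fc ⇒ big b7 fc
L5: minus op=0xe:5|rd=7:3|rs=5:3|pad=0:5 ⇒ 0x77a0 ⇒ big 77 a0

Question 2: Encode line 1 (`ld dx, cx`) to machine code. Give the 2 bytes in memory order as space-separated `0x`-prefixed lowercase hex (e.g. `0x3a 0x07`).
0xf3 0x40

line 1 (ld): pack op=0x1e:5|rd=3:3|rs=2:3|pad=0:5 = 0xf340; big→ f3 40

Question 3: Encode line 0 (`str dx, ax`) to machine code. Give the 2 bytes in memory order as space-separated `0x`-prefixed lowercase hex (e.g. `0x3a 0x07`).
0. str fields op=0x19:5|rd=3:3|rs=0:3|pad=0:5 → word cb00h → cb 00

0xcb 0x00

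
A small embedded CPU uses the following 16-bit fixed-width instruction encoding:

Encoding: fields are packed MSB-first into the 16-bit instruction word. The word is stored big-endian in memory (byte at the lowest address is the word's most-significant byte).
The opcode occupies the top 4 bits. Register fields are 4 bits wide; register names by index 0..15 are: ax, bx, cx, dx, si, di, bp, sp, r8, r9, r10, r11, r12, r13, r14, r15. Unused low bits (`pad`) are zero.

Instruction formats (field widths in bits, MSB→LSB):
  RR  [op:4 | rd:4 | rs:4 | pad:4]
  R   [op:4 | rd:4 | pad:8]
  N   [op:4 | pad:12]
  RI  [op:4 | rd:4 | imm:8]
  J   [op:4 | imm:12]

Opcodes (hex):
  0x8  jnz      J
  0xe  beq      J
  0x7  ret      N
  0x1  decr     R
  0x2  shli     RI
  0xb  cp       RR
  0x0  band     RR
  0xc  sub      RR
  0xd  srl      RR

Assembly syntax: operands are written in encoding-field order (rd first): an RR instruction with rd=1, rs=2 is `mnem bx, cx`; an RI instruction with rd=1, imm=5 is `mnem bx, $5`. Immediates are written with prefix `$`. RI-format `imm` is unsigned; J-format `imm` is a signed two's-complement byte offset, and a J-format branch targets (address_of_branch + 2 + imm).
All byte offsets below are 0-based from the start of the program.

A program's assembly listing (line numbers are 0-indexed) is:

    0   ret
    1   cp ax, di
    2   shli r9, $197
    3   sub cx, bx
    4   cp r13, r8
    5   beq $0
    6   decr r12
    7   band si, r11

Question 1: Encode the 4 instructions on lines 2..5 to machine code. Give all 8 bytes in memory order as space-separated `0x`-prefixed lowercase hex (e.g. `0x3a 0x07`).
0x29 0xc5 0xc2 0x10 0xbd 0x80 0xe0 0x00

2. shli fields op=0x2:4|rd=9:4|imm=197:8 → word 29c5h → 29 c5
3. sub fields op=0xc:4|rd=2:4|rs=1:4|pad=0:4 → word c210h → c2 10
4. cp fields op=0xb:4|rd=13:4|rs=8:4|pad=0:4 → word bd80h → bd 80
5. beq fields op=0xe:4|imm=0:12 → word e000h → e0 00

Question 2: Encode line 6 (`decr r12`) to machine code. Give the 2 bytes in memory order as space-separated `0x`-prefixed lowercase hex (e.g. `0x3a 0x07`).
0x1c 0x00

L6: decr op=0x1:4|rd=12:4|pad=0:8 ⇒ 0x1c00 ⇒ big 1c 00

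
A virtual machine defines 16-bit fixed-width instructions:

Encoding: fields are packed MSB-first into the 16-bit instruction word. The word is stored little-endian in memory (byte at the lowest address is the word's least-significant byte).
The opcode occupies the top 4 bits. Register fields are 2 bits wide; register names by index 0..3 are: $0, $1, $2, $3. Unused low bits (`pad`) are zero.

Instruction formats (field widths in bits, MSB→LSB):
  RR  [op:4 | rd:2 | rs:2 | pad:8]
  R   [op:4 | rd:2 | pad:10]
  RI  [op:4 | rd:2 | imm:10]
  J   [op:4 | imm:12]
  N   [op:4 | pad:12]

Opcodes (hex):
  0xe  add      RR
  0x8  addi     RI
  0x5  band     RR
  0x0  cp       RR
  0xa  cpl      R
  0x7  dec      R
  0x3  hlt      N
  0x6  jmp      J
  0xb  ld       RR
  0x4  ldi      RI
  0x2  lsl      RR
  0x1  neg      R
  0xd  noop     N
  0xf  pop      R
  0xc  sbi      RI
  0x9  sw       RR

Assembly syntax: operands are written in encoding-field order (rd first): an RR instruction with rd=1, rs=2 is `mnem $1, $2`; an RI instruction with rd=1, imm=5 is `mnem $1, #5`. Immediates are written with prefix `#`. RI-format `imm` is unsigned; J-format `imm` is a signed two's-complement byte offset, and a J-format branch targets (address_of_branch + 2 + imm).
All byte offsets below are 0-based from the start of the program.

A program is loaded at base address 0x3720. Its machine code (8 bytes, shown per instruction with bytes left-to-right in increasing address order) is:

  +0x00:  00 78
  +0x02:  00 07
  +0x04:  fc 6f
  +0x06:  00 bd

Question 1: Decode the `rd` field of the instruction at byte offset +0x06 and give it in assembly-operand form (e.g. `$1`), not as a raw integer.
@+06  little-endian(00 bd) = 0xbd00
  op=0xbd00>>12=0xb ⇒ ld (RR)
  [11:10] rd=3 = $3
  [9:8] rs=1 = $1

$3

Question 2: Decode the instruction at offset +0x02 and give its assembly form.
+0x02: 00 07 ⇒ word 0x0700 (little)
  top 4b → 0x0 → cp [RR]
  rd@[11:10]=0x1 ⇒ $1
  rs@[9:8]=0x3 ⇒ $3

cp $1, $3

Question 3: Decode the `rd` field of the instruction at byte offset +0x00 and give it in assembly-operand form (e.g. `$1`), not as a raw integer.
$2

@+00  little-endian(00 78) = 0x7800
  top 4b → 0x7 → dec [R]
  [11:10] rd=2 = $2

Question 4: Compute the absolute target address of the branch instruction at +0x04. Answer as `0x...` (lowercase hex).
off 0x04: read fc 6f as little → 0x6ffc
  opcode bits[15:12]=0x6: jmp/J
  imm@[11:0]=0xffc (s12→-4) ⇒ #-4
  target = base 0x3720 + off 0x04 + 2 + imm -4 = 0x3722

0x3722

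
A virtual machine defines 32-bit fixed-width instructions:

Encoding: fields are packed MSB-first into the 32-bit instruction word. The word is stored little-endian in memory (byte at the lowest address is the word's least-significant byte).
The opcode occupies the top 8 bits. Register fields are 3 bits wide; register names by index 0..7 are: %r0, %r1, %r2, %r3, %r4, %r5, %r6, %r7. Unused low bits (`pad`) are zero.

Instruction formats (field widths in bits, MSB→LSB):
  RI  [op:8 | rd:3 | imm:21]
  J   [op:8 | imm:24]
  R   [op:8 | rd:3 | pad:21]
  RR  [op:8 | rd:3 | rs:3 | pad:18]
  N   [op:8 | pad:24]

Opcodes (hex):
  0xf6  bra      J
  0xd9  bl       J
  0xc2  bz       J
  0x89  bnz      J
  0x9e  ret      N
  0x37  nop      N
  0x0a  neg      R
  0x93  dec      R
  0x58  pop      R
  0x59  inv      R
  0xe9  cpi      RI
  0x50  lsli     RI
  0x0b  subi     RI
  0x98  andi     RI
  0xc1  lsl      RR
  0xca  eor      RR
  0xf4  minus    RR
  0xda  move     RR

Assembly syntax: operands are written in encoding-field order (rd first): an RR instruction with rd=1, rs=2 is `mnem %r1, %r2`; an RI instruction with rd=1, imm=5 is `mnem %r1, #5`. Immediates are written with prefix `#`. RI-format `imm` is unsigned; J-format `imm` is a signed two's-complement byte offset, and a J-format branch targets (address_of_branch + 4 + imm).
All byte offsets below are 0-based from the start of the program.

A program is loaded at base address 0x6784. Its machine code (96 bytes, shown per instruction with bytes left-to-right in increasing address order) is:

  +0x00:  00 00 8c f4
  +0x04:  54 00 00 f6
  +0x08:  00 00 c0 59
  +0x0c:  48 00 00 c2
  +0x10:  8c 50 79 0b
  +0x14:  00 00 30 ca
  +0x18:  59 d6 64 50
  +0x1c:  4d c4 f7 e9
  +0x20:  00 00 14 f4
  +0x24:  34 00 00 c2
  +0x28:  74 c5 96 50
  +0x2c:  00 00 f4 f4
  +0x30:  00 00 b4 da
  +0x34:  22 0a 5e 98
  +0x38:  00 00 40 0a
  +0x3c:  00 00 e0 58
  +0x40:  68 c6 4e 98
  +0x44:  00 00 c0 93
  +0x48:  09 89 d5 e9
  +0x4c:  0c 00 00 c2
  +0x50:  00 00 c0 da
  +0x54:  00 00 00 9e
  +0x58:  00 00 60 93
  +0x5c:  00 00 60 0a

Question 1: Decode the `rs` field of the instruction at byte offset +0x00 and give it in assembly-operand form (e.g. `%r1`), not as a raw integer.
@+00  little-endian(00 00 8c f4) = 0xf48c0000
  opcode bits[31:24]=0xf4: minus/RR
  rd@[23:21]=0x4 ⇒ %r4
  rs@[20:18]=0x3 ⇒ %r3

%r3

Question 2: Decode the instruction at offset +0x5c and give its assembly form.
neg %r3

off 0x5c: read 00 00 60 0a as little → 0x0a600000
  opcode bits[31:24]=0xa: neg/R
  rd@[23:21]=0x3 ⇒ %r3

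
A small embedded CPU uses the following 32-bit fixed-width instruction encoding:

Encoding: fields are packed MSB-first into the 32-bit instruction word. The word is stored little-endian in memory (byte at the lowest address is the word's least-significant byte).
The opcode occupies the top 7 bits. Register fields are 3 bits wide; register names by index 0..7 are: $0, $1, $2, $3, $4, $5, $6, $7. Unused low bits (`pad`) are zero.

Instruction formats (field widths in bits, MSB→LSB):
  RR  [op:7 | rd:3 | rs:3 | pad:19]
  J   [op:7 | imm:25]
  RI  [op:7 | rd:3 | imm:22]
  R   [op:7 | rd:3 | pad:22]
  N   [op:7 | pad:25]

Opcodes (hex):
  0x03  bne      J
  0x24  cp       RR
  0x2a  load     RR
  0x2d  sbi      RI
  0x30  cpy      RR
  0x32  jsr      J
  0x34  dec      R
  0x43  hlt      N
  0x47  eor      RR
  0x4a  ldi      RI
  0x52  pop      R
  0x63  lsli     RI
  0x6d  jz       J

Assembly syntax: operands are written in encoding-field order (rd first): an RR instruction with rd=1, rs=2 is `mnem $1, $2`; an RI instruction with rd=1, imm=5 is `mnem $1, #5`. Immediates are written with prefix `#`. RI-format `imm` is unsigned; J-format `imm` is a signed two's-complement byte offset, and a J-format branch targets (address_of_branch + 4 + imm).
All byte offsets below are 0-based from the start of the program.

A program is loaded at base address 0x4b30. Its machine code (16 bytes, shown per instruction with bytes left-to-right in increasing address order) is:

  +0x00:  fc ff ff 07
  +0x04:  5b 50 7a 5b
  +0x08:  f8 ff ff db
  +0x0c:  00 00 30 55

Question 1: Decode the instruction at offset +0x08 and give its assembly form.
[08] f8 ff ff db → 0xdbfffff8
  opcode bits[31:25]=0x6d: jz/J
  imm@[24:0]=0x1fffff8 (s25→-8) ⇒ #-8

jz #-8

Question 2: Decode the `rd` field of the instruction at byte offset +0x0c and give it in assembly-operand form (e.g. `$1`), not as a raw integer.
+0x0c: 00 00 30 55 ⇒ word 0x55300000 (little)
  op=0x55300000>>25=0x2a ⇒ load (RR)
  rd: (w>>22)&0x7=0x4 → $4
  rs: (w>>19)&0x7=0x6 → $6

$4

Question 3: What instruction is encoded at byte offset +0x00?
bne #-4

+0x00: fc ff ff 07 ⇒ word 0x07fffffc (little)
  opcode bits[31:25]=0x3: bne/J
  imm: (w>>0)&0x1ffffff=0x1fffffc (s25→-4) → #-4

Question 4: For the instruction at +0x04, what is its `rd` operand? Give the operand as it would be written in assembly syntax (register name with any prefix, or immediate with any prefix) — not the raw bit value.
[04] 5b 50 7a 5b → 0x5b7a505b
  top 7b → 0x2d → sbi [RI]
  rd: (w>>22)&0x7=0x5 → $5
  imm: (w>>0)&0x3fffff=0x3a505b → #3821659

$5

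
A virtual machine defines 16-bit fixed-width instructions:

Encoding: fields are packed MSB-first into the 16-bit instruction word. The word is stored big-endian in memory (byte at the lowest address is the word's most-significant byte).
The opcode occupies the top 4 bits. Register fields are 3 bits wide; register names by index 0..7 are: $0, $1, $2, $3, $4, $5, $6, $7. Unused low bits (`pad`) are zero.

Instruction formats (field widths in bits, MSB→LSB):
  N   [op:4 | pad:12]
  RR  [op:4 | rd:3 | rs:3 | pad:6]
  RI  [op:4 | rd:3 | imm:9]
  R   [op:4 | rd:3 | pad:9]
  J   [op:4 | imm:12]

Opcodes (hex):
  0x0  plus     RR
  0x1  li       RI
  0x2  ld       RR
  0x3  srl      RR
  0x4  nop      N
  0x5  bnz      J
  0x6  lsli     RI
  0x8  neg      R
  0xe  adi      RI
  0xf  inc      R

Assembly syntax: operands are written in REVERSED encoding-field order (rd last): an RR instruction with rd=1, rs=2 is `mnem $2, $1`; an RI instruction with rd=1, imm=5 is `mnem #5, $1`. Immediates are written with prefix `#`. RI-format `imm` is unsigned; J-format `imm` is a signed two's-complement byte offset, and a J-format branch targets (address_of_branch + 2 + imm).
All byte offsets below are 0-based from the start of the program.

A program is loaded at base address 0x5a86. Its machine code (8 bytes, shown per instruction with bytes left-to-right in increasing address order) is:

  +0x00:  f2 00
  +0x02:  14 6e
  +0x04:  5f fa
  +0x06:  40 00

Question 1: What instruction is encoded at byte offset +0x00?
inc $1

@+00  big-endian(f2 00) = 0xf200
  top 4b → 0xf → inc [R]
  rd@[11:9]=0x1 ⇒ $1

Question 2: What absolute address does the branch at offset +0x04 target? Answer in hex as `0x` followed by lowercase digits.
[04] 5f fa → 0x5ffa
  op=0x5ffa>>12=0x5 ⇒ bnz (J)
  [11:0] imm=4090 (s12→-6) = #-6
  target = base 0x5a86 + off 0x04 + 2 + imm -6 = 0x5a86

0x5a86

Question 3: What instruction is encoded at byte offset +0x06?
nop

@+06  big-endian(40 00) = 0x4000
  top 4b → 0x4 → nop [N]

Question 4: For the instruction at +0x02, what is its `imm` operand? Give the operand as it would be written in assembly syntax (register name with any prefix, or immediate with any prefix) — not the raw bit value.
#110

off 0x02: read 14 6e as big → 0x146e
  top 4b → 0x1 → li [RI]
  rd: (w>>9)&0x7=0x2 → $2
  imm: (w>>0)&0x1ff=0x6e → #110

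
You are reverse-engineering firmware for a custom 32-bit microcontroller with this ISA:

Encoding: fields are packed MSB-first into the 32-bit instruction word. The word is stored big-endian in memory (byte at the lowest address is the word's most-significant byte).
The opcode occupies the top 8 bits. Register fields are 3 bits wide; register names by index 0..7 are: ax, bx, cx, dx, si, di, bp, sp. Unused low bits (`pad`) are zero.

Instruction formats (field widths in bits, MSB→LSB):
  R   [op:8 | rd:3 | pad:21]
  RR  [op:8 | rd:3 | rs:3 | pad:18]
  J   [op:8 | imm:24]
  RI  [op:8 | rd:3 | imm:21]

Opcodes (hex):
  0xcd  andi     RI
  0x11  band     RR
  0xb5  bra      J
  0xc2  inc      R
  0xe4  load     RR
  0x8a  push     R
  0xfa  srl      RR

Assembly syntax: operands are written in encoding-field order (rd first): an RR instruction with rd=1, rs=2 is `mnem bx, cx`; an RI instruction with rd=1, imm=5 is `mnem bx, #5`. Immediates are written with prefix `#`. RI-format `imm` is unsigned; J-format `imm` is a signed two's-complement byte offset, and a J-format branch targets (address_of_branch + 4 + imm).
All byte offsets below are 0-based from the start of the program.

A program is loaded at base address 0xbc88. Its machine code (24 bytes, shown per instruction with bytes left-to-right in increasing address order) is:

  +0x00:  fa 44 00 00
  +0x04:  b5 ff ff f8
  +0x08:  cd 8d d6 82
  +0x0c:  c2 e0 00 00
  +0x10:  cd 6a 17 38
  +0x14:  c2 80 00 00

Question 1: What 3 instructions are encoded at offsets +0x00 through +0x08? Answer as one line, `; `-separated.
[00] fa 44 00 00 → 0xfa440000
  op=0xfa440000>>24=0xfa ⇒ srl (RR)
  rd@[23:21]=0x2 ⇒ cx
  rs@[20:18]=0x1 ⇒ bx
[04] b5 ff ff f8 → 0xb5fffff8
  op=0xb5fffff8>>24=0xb5 ⇒ bra (J)
  imm@[23:0]=0xfffff8 (s24→-8) ⇒ #-8
[08] cd 8d d6 82 → 0xcd8dd682
  op=0xcd8dd682>>24=0xcd ⇒ andi (RI)
  rd@[23:21]=0x4 ⇒ si
  imm@[20:0]=0xdd682 ⇒ #906882

srl cx, bx; bra #-8; andi si, #906882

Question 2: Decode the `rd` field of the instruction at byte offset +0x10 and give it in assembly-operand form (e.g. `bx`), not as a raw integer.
dx

off 0x10: read cd 6a 17 38 as big → 0xcd6a1738
  op=0xcd6a1738>>24=0xcd ⇒ andi (RI)
  rd: (w>>21)&0x7=0x3 → dx
  imm: (w>>0)&0x1fffff=0xa1738 → #661304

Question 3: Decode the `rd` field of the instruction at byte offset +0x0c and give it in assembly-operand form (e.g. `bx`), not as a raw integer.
+0x0c: c2 e0 00 00 ⇒ word 0xc2e00000 (big)
  opcode bits[31:24]=0xc2: inc/R
  [23:21] rd=7 = sp

sp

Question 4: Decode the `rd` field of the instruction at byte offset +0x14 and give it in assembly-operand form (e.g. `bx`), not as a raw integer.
[14] c2 80 00 00 → 0xc2800000
  top 8b → 0xc2 → inc [R]
  [23:21] rd=4 = si

si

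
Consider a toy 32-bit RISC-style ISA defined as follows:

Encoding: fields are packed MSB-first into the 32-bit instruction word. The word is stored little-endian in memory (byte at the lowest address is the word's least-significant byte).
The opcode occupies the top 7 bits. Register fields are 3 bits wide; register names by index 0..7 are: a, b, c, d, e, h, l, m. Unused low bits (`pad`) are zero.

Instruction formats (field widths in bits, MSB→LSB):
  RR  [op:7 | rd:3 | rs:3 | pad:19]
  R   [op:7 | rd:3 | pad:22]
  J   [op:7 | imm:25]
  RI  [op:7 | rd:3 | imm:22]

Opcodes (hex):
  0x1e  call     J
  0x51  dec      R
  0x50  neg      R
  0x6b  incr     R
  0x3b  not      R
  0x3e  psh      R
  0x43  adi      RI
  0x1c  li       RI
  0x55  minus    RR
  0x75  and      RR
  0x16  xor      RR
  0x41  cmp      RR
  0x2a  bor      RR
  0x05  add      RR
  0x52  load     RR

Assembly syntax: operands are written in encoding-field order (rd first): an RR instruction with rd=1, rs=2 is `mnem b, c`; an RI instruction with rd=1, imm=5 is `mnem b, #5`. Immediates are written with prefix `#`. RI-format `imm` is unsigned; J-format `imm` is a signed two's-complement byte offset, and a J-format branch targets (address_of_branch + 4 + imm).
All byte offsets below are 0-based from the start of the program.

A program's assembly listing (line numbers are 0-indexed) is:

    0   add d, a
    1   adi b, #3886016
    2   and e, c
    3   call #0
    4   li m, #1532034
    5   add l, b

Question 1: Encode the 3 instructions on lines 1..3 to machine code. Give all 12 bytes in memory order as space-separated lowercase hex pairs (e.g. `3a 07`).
c0 4b 7b 86 00 00 10 eb 00 00 00 3c

L1: adi op=0x43:7|rd=1:3|imm=3886016:22 ⇒ 0x867b4bc0 ⇒ little c0 4b 7b 86
L2: and op=0x75:7|rd=4:3|rs=2:3|pad=0:19 ⇒ 0xeb100000 ⇒ little 00 00 10 eb
L3: call op=0x1e:7|imm=0:25 ⇒ 0x3c000000 ⇒ little 00 00 00 3c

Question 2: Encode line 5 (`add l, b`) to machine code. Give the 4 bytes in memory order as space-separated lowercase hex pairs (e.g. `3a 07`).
L5: add op=0x5:7|rd=6:3|rs=1:3|pad=0:19 ⇒ 0x0b880000 ⇒ little 00 00 88 0b

00 00 88 0b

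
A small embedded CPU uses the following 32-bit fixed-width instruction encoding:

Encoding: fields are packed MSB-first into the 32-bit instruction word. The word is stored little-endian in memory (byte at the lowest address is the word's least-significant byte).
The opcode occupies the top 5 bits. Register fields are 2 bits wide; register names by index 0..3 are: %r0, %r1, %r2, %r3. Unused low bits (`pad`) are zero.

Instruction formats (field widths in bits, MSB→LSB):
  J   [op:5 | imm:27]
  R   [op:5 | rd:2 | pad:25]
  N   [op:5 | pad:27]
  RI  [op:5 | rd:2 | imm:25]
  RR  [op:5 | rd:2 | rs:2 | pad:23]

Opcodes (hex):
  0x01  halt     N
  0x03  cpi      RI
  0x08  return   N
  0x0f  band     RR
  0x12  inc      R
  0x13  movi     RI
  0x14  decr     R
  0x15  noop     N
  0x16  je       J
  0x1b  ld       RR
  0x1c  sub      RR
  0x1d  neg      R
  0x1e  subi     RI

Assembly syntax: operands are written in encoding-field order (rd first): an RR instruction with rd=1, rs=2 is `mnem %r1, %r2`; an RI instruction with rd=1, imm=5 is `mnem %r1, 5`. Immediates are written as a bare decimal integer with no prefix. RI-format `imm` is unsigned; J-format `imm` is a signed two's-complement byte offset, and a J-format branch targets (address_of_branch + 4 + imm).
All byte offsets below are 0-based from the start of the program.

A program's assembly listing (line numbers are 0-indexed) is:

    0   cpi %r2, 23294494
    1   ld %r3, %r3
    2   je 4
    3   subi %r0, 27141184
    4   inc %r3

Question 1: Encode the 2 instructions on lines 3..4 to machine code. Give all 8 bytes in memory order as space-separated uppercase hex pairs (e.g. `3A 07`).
L3: subi op=0x1e:5|rd=0:2|imm=27141184:25 ⇒ 0xf19e2440 ⇒ little 40 24 9e f1
L4: inc op=0x12:5|rd=3:2|pad=0:25 ⇒ 0x96000000 ⇒ little 00 00 00 96

40 24 9E F1 00 00 00 96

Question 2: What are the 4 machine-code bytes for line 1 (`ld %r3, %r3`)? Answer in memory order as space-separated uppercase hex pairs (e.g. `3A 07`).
line 1 (ld): pack op=0x1b:5|rd=3:2|rs=3:2|pad=0:23 = 0xdf800000; little→ 00 00 80 df

00 00 80 DF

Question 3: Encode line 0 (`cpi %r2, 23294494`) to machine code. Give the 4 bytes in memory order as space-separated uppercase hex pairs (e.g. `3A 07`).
line 0 (cpi): pack op=0x3:5|rd=2:2|imm=23294494:25 = 0x1d63721e; little→ 1e 72 63 1d

1E 72 63 1D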